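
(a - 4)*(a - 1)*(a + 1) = a^3 - 4*a^2 - a + 4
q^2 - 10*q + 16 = (q - 8)*(q - 2)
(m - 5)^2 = m^2 - 10*m + 25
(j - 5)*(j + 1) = j^2 - 4*j - 5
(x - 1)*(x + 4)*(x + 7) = x^3 + 10*x^2 + 17*x - 28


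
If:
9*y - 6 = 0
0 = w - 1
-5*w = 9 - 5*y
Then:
No Solution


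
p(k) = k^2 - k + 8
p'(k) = 2*k - 1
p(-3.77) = 25.98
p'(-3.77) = -8.54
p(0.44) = 7.75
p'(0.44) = -0.12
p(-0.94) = 9.82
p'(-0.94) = -2.88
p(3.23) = 15.20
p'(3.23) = 5.46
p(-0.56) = 8.87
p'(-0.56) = -2.12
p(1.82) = 9.49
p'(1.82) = 2.64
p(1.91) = 9.74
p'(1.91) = 2.82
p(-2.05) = 14.25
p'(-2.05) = -5.10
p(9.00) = 80.00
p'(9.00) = 17.00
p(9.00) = 80.00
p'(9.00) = 17.00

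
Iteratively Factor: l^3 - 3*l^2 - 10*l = (l - 5)*(l^2 + 2*l) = (l - 5)*(l + 2)*(l)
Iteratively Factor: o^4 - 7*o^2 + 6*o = (o + 3)*(o^3 - 3*o^2 + 2*o) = (o - 1)*(o + 3)*(o^2 - 2*o) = (o - 2)*(o - 1)*(o + 3)*(o)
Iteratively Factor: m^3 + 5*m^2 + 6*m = (m + 2)*(m^2 + 3*m) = m*(m + 2)*(m + 3)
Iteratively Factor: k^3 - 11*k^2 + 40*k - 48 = (k - 4)*(k^2 - 7*k + 12) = (k - 4)*(k - 3)*(k - 4)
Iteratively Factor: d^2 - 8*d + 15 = (d - 5)*(d - 3)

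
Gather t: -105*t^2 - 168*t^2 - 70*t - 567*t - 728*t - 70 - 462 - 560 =-273*t^2 - 1365*t - 1092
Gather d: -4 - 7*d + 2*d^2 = 2*d^2 - 7*d - 4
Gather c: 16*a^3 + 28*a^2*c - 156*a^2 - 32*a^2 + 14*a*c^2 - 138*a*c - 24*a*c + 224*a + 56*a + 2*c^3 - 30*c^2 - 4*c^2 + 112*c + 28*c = 16*a^3 - 188*a^2 + 280*a + 2*c^3 + c^2*(14*a - 34) + c*(28*a^2 - 162*a + 140)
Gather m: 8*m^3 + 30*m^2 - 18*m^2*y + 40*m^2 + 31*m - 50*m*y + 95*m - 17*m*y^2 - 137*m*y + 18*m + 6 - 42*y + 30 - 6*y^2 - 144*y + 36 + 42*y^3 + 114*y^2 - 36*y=8*m^3 + m^2*(70 - 18*y) + m*(-17*y^2 - 187*y + 144) + 42*y^3 + 108*y^2 - 222*y + 72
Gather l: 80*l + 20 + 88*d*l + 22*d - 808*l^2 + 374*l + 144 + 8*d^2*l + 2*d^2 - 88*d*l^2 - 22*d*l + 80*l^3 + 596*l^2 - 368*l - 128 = 2*d^2 + 22*d + 80*l^3 + l^2*(-88*d - 212) + l*(8*d^2 + 66*d + 86) + 36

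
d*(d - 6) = d^2 - 6*d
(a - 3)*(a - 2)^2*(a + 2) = a^4 - 5*a^3 + 2*a^2 + 20*a - 24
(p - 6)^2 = p^2 - 12*p + 36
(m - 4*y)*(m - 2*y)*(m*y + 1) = m^3*y - 6*m^2*y^2 + m^2 + 8*m*y^3 - 6*m*y + 8*y^2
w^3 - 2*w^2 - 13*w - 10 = (w - 5)*(w + 1)*(w + 2)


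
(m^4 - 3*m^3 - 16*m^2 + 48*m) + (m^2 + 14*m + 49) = m^4 - 3*m^3 - 15*m^2 + 62*m + 49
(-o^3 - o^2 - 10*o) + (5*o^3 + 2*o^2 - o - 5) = 4*o^3 + o^2 - 11*o - 5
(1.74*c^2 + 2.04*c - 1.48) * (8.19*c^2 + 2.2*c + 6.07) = 14.2506*c^4 + 20.5356*c^3 + 2.9286*c^2 + 9.1268*c - 8.9836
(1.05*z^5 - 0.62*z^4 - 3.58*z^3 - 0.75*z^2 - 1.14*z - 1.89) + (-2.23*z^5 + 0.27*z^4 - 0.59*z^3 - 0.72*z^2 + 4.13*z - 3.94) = -1.18*z^5 - 0.35*z^4 - 4.17*z^3 - 1.47*z^2 + 2.99*z - 5.83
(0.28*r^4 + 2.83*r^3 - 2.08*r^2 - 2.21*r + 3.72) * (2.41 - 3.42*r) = -0.9576*r^5 - 9.0038*r^4 + 13.9339*r^3 + 2.5454*r^2 - 18.0485*r + 8.9652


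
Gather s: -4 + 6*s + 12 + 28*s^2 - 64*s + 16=28*s^2 - 58*s + 24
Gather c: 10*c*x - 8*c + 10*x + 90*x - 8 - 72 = c*(10*x - 8) + 100*x - 80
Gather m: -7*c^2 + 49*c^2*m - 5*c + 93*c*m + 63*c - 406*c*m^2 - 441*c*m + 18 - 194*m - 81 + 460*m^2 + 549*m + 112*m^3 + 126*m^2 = -7*c^2 + 58*c + 112*m^3 + m^2*(586 - 406*c) + m*(49*c^2 - 348*c + 355) - 63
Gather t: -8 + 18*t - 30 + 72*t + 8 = 90*t - 30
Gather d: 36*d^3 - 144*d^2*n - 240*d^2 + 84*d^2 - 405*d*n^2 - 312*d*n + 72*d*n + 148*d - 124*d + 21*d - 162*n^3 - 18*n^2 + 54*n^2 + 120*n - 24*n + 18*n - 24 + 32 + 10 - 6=36*d^3 + d^2*(-144*n - 156) + d*(-405*n^2 - 240*n + 45) - 162*n^3 + 36*n^2 + 114*n + 12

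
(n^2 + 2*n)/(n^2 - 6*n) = (n + 2)/(n - 6)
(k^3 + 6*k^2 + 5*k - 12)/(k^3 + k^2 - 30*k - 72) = (k - 1)/(k - 6)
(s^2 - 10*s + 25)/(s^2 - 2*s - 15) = (s - 5)/(s + 3)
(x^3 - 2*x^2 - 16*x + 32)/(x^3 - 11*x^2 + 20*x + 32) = (x^2 + 2*x - 8)/(x^2 - 7*x - 8)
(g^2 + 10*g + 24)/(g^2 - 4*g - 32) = (g + 6)/(g - 8)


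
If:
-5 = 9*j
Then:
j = -5/9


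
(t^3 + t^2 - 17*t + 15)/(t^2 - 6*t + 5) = (t^2 + 2*t - 15)/(t - 5)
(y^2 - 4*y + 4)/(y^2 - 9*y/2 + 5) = 2*(y - 2)/(2*y - 5)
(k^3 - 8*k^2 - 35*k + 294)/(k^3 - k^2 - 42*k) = (k - 7)/k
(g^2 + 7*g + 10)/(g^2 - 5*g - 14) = (g + 5)/(g - 7)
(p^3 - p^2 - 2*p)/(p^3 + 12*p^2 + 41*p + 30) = p*(p - 2)/(p^2 + 11*p + 30)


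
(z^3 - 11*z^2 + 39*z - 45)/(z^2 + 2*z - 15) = (z^2 - 8*z + 15)/(z + 5)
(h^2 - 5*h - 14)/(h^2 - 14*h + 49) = (h + 2)/(h - 7)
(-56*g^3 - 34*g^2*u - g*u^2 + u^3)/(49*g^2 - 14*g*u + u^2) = (8*g^2 + 6*g*u + u^2)/(-7*g + u)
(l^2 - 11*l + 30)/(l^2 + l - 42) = (l - 5)/(l + 7)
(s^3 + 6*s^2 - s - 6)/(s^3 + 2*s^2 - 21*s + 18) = (s + 1)/(s - 3)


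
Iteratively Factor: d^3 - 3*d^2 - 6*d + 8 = (d - 4)*(d^2 + d - 2) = (d - 4)*(d + 2)*(d - 1)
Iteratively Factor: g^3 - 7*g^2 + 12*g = (g - 4)*(g^2 - 3*g) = (g - 4)*(g - 3)*(g)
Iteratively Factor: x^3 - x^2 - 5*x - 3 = (x + 1)*(x^2 - 2*x - 3) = (x - 3)*(x + 1)*(x + 1)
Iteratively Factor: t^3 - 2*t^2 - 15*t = (t + 3)*(t^2 - 5*t) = t*(t + 3)*(t - 5)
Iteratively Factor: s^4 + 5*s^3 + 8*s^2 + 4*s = (s + 2)*(s^3 + 3*s^2 + 2*s) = (s + 1)*(s + 2)*(s^2 + 2*s) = (s + 1)*(s + 2)^2*(s)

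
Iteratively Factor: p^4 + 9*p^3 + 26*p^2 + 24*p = (p + 2)*(p^3 + 7*p^2 + 12*p) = (p + 2)*(p + 4)*(p^2 + 3*p) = (p + 2)*(p + 3)*(p + 4)*(p)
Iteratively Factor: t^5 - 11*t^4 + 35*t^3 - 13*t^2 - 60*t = (t - 3)*(t^4 - 8*t^3 + 11*t^2 + 20*t) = (t - 5)*(t - 3)*(t^3 - 3*t^2 - 4*t) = t*(t - 5)*(t - 3)*(t^2 - 3*t - 4) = t*(t - 5)*(t - 3)*(t + 1)*(t - 4)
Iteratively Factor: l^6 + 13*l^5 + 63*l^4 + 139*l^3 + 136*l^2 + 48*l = (l + 3)*(l^5 + 10*l^4 + 33*l^3 + 40*l^2 + 16*l) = (l + 3)*(l + 4)*(l^4 + 6*l^3 + 9*l^2 + 4*l) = (l + 1)*(l + 3)*(l + 4)*(l^3 + 5*l^2 + 4*l) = (l + 1)*(l + 3)*(l + 4)^2*(l^2 + l) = (l + 1)^2*(l + 3)*(l + 4)^2*(l)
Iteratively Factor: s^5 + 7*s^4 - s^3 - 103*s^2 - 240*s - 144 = (s + 3)*(s^4 + 4*s^3 - 13*s^2 - 64*s - 48) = (s - 4)*(s + 3)*(s^3 + 8*s^2 + 19*s + 12) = (s - 4)*(s + 1)*(s + 3)*(s^2 + 7*s + 12) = (s - 4)*(s + 1)*(s + 3)^2*(s + 4)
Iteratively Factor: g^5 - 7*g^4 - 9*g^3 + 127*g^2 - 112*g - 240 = (g + 1)*(g^4 - 8*g^3 - g^2 + 128*g - 240) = (g - 3)*(g + 1)*(g^3 - 5*g^2 - 16*g + 80) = (g - 3)*(g + 1)*(g + 4)*(g^2 - 9*g + 20) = (g - 4)*(g - 3)*(g + 1)*(g + 4)*(g - 5)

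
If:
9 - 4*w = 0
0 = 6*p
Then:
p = 0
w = 9/4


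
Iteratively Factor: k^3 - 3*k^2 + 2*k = (k)*(k^2 - 3*k + 2) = k*(k - 2)*(k - 1)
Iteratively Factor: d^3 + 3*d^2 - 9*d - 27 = (d - 3)*(d^2 + 6*d + 9) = (d - 3)*(d + 3)*(d + 3)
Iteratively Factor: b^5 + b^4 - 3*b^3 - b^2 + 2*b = (b - 1)*(b^4 + 2*b^3 - b^2 - 2*b) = b*(b - 1)*(b^3 + 2*b^2 - b - 2) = b*(b - 1)*(b + 2)*(b^2 - 1) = b*(b - 1)*(b + 1)*(b + 2)*(b - 1)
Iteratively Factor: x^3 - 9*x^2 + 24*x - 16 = (x - 4)*(x^2 - 5*x + 4) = (x - 4)*(x - 1)*(x - 4)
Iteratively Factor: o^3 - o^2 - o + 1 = (o + 1)*(o^2 - 2*o + 1) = (o - 1)*(o + 1)*(o - 1)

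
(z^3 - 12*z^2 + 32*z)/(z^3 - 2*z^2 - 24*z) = (-z^2 + 12*z - 32)/(-z^2 + 2*z + 24)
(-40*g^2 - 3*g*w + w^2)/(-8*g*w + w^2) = (5*g + w)/w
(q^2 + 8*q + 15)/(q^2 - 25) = (q + 3)/(q - 5)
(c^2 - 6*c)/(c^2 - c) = (c - 6)/(c - 1)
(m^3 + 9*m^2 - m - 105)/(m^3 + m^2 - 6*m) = (m^3 + 9*m^2 - m - 105)/(m*(m^2 + m - 6))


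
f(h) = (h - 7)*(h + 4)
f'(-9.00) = -21.00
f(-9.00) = 80.00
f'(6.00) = 9.00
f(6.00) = -10.00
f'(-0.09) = -3.18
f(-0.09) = -27.72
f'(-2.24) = -7.48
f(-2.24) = -16.26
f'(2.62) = 2.24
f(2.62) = -29.00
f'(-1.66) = -6.32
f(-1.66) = -20.26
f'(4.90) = 6.80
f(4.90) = -18.69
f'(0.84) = -1.32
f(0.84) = -29.81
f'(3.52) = 4.04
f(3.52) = -26.17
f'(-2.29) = -7.58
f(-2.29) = -15.89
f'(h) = 2*h - 3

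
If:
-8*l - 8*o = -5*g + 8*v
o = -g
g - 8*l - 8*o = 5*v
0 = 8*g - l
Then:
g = 0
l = 0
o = 0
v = 0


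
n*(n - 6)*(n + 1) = n^3 - 5*n^2 - 6*n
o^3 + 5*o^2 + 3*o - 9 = (o - 1)*(o + 3)^2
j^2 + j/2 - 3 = (j - 3/2)*(j + 2)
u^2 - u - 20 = (u - 5)*(u + 4)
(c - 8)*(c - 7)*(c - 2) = c^3 - 17*c^2 + 86*c - 112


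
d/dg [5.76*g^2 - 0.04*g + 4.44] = 11.52*g - 0.04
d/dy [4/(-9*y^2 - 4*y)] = 8*(9*y + 2)/(y^2*(9*y + 4)^2)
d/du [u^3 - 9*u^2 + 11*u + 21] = 3*u^2 - 18*u + 11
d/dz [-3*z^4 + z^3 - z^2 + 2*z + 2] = -12*z^3 + 3*z^2 - 2*z + 2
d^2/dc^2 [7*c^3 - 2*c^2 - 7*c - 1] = 42*c - 4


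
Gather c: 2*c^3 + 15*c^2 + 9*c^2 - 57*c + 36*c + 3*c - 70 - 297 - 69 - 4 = 2*c^3 + 24*c^2 - 18*c - 440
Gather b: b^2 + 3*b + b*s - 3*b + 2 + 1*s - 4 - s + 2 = b^2 + b*s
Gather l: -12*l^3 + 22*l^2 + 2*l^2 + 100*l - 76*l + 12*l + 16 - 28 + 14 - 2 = -12*l^3 + 24*l^2 + 36*l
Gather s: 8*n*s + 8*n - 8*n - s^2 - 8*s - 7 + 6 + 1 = -s^2 + s*(8*n - 8)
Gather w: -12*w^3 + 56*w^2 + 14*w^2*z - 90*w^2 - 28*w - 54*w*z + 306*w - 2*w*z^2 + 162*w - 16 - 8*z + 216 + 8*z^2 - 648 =-12*w^3 + w^2*(14*z - 34) + w*(-2*z^2 - 54*z + 440) + 8*z^2 - 8*z - 448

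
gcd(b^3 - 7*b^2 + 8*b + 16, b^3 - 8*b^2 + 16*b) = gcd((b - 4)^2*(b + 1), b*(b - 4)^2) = b^2 - 8*b + 16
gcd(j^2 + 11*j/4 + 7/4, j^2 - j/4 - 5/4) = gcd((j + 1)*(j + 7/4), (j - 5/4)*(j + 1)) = j + 1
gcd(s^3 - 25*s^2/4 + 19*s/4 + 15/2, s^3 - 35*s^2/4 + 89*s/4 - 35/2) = s^2 - 7*s + 10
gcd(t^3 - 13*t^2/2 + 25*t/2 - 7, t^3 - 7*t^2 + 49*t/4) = t - 7/2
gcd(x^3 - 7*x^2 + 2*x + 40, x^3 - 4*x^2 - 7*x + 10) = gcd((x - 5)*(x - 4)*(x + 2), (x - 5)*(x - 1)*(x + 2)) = x^2 - 3*x - 10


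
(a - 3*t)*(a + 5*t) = a^2 + 2*a*t - 15*t^2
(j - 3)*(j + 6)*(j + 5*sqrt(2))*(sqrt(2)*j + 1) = sqrt(2)*j^4 + 3*sqrt(2)*j^3 + 11*j^3 - 13*sqrt(2)*j^2 + 33*j^2 - 198*j + 15*sqrt(2)*j - 90*sqrt(2)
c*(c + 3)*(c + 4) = c^3 + 7*c^2 + 12*c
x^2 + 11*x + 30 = (x + 5)*(x + 6)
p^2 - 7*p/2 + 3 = (p - 2)*(p - 3/2)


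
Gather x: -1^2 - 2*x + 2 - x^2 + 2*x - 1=-x^2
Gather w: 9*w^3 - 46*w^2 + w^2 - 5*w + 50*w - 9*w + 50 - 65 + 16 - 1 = 9*w^3 - 45*w^2 + 36*w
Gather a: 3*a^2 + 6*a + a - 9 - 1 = 3*a^2 + 7*a - 10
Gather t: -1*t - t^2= -t^2 - t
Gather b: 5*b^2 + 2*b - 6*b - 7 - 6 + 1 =5*b^2 - 4*b - 12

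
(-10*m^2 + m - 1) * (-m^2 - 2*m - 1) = 10*m^4 + 19*m^3 + 9*m^2 + m + 1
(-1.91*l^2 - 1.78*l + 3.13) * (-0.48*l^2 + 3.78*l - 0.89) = 0.9168*l^4 - 6.3654*l^3 - 6.5309*l^2 + 13.4156*l - 2.7857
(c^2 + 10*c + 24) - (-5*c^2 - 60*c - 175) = 6*c^2 + 70*c + 199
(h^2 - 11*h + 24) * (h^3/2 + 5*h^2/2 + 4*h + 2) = h^5/2 - 3*h^4 - 23*h^3/2 + 18*h^2 + 74*h + 48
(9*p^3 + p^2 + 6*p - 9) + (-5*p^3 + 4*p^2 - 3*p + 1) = 4*p^3 + 5*p^2 + 3*p - 8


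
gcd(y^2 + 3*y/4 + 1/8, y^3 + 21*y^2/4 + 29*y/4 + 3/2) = y + 1/4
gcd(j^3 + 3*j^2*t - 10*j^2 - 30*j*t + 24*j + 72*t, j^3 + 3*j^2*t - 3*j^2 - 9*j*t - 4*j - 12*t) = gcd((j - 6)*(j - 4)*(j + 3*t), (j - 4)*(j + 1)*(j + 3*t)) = j^2 + 3*j*t - 4*j - 12*t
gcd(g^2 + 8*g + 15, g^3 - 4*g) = 1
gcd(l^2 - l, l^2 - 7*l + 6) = l - 1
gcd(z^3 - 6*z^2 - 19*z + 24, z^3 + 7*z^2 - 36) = z + 3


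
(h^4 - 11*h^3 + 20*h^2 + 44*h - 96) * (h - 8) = h^5 - 19*h^4 + 108*h^3 - 116*h^2 - 448*h + 768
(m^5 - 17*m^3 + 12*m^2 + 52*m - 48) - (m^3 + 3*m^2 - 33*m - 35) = m^5 - 18*m^3 + 9*m^2 + 85*m - 13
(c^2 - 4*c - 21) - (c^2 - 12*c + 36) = 8*c - 57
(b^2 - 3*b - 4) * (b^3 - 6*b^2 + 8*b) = b^5 - 9*b^4 + 22*b^3 - 32*b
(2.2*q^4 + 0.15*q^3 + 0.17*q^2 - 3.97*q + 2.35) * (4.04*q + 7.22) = 8.888*q^5 + 16.49*q^4 + 1.7698*q^3 - 14.8114*q^2 - 19.1694*q + 16.967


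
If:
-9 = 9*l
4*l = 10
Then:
No Solution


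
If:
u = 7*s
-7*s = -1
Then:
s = 1/7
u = 1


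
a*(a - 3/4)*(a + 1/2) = a^3 - a^2/4 - 3*a/8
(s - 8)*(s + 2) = s^2 - 6*s - 16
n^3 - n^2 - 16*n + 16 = (n - 4)*(n - 1)*(n + 4)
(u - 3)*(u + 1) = u^2 - 2*u - 3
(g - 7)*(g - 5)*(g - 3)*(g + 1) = g^4 - 14*g^3 + 56*g^2 - 34*g - 105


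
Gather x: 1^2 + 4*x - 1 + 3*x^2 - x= 3*x^2 + 3*x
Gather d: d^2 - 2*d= d^2 - 2*d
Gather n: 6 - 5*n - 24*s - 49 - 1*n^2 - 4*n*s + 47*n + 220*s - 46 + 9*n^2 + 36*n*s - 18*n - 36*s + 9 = 8*n^2 + n*(32*s + 24) + 160*s - 80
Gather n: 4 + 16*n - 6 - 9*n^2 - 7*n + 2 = -9*n^2 + 9*n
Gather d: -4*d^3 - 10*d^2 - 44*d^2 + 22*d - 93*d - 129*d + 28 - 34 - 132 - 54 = -4*d^3 - 54*d^2 - 200*d - 192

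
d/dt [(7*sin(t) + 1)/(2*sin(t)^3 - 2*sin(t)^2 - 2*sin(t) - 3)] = 4*(-28*sin(t)^3 + 8*sin(t)^2 + 4*sin(t) - 19)*cos(t)/(4*sin(t)^2 + sin(t) + sin(3*t) + 6)^2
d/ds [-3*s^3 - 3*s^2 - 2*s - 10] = -9*s^2 - 6*s - 2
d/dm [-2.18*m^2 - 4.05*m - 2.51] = -4.36*m - 4.05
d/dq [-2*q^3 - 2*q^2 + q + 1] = -6*q^2 - 4*q + 1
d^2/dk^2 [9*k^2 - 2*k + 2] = 18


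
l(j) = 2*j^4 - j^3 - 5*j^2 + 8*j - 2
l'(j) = 8*j^3 - 3*j^2 - 10*j + 8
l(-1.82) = -5.15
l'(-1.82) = -31.97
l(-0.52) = -7.23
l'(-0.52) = 11.26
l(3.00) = 112.00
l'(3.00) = 167.00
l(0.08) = -1.39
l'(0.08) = 7.18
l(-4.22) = 584.63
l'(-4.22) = -604.44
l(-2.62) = 54.94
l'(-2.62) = -130.27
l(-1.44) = -12.30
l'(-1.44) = -7.71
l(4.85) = 911.72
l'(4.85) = 801.61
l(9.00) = 12058.00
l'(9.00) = 5507.00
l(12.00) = 39118.00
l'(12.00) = 13280.00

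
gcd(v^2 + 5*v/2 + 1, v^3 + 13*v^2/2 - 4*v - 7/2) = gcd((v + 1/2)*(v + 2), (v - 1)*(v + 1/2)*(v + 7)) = v + 1/2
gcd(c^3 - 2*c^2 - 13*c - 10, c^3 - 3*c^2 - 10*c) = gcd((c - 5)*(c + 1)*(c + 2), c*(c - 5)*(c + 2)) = c^2 - 3*c - 10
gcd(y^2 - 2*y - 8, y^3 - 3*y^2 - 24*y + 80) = y - 4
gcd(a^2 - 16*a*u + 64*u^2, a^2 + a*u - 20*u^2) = 1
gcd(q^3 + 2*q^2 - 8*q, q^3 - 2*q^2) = q^2 - 2*q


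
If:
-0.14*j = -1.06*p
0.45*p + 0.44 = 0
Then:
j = -7.40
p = -0.98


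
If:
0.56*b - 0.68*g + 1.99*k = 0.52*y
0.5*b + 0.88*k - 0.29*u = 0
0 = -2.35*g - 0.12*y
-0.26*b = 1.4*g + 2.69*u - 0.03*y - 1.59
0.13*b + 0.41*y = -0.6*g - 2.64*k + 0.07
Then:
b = 0.39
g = -0.02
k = -0.04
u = 0.56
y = 0.30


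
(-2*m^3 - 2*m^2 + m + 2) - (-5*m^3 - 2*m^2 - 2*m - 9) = 3*m^3 + 3*m + 11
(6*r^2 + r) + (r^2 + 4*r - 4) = 7*r^2 + 5*r - 4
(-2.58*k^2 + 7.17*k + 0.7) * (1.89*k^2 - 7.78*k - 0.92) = -4.8762*k^4 + 33.6237*k^3 - 52.086*k^2 - 12.0424*k - 0.644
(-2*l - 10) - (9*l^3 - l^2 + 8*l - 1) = -9*l^3 + l^2 - 10*l - 9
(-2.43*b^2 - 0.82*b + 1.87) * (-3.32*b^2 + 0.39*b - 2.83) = 8.0676*b^4 + 1.7747*b^3 + 0.348700000000001*b^2 + 3.0499*b - 5.2921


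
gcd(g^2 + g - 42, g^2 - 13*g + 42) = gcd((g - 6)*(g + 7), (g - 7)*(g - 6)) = g - 6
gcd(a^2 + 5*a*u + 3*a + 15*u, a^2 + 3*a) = a + 3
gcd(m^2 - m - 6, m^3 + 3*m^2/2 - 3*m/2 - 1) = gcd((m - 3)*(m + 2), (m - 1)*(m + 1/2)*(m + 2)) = m + 2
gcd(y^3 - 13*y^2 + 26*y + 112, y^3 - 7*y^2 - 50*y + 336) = y - 8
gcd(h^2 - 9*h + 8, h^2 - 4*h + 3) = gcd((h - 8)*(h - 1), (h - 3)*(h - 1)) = h - 1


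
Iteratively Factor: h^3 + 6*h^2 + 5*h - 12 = (h + 4)*(h^2 + 2*h - 3) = (h - 1)*(h + 4)*(h + 3)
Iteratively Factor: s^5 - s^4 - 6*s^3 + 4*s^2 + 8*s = (s + 1)*(s^4 - 2*s^3 - 4*s^2 + 8*s) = (s + 1)*(s + 2)*(s^3 - 4*s^2 + 4*s) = (s - 2)*(s + 1)*(s + 2)*(s^2 - 2*s) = (s - 2)^2*(s + 1)*(s + 2)*(s)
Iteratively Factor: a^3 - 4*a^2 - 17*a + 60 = (a - 5)*(a^2 + a - 12) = (a - 5)*(a + 4)*(a - 3)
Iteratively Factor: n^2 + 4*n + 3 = (n + 1)*(n + 3)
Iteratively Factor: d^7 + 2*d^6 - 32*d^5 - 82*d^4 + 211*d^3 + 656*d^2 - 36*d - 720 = (d - 1)*(d^6 + 3*d^5 - 29*d^4 - 111*d^3 + 100*d^2 + 756*d + 720) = (d - 1)*(d + 3)*(d^5 - 29*d^3 - 24*d^2 + 172*d + 240) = (d - 5)*(d - 1)*(d + 3)*(d^4 + 5*d^3 - 4*d^2 - 44*d - 48) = (d - 5)*(d - 1)*(d + 2)*(d + 3)*(d^3 + 3*d^2 - 10*d - 24) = (d - 5)*(d - 1)*(d + 2)^2*(d + 3)*(d^2 + d - 12) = (d - 5)*(d - 3)*(d - 1)*(d + 2)^2*(d + 3)*(d + 4)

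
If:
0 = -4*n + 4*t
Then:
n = t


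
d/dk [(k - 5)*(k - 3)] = 2*k - 8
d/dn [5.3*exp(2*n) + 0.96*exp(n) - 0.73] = (10.6*exp(n) + 0.96)*exp(n)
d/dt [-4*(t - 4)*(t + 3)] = 4 - 8*t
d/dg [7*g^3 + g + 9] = 21*g^2 + 1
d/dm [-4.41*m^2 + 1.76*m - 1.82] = 1.76 - 8.82*m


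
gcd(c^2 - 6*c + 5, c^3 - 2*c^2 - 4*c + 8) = 1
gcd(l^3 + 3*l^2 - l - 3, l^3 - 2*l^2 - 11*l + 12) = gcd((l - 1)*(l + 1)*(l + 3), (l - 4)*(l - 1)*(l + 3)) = l^2 + 2*l - 3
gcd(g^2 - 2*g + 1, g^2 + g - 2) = g - 1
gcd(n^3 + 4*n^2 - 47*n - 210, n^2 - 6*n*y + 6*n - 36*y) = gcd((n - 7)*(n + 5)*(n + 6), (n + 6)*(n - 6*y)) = n + 6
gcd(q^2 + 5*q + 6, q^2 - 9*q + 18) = 1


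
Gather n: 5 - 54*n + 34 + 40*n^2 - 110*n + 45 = 40*n^2 - 164*n + 84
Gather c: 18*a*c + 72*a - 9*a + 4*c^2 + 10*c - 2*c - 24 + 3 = 63*a + 4*c^2 + c*(18*a + 8) - 21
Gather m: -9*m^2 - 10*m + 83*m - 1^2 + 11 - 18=-9*m^2 + 73*m - 8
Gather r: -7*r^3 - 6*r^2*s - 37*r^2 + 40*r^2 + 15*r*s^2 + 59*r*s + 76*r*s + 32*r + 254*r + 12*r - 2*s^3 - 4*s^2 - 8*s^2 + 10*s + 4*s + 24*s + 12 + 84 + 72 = -7*r^3 + r^2*(3 - 6*s) + r*(15*s^2 + 135*s + 298) - 2*s^3 - 12*s^2 + 38*s + 168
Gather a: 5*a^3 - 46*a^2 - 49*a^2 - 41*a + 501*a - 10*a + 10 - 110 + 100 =5*a^3 - 95*a^2 + 450*a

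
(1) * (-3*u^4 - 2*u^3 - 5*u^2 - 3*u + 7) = -3*u^4 - 2*u^3 - 5*u^2 - 3*u + 7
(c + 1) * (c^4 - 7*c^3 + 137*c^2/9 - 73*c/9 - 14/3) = c^5 - 6*c^4 + 74*c^3/9 + 64*c^2/9 - 115*c/9 - 14/3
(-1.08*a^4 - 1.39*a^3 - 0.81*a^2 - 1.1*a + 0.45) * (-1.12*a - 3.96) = 1.2096*a^5 + 5.8336*a^4 + 6.4116*a^3 + 4.4396*a^2 + 3.852*a - 1.782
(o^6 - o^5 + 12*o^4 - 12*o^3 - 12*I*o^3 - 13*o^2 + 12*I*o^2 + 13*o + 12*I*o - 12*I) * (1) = o^6 - o^5 + 12*o^4 - 12*o^3 - 12*I*o^3 - 13*o^2 + 12*I*o^2 + 13*o + 12*I*o - 12*I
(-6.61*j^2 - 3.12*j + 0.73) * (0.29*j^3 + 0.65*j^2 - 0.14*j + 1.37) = -1.9169*j^5 - 5.2013*j^4 - 0.8909*j^3 - 8.1444*j^2 - 4.3766*j + 1.0001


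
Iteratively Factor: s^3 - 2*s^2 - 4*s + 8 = (s - 2)*(s^2 - 4) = (s - 2)^2*(s + 2)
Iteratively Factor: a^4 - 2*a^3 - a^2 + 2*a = (a + 1)*(a^3 - 3*a^2 + 2*a) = a*(a + 1)*(a^2 - 3*a + 2) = a*(a - 1)*(a + 1)*(a - 2)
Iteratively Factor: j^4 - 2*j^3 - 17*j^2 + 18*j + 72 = (j + 2)*(j^3 - 4*j^2 - 9*j + 36) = (j + 2)*(j + 3)*(j^2 - 7*j + 12) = (j - 4)*(j + 2)*(j + 3)*(j - 3)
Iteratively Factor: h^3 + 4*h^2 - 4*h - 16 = (h + 4)*(h^2 - 4) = (h + 2)*(h + 4)*(h - 2)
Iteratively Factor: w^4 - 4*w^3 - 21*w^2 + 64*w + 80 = (w - 5)*(w^3 + w^2 - 16*w - 16) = (w - 5)*(w + 1)*(w^2 - 16) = (w - 5)*(w - 4)*(w + 1)*(w + 4)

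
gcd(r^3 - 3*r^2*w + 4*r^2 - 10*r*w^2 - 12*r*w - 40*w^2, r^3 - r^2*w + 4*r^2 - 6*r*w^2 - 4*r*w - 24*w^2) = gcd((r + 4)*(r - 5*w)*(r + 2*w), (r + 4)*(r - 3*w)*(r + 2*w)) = r^2 + 2*r*w + 4*r + 8*w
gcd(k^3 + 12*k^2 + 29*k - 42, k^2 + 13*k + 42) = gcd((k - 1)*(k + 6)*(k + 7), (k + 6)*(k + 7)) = k^2 + 13*k + 42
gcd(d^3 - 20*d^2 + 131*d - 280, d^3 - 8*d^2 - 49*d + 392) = d^2 - 15*d + 56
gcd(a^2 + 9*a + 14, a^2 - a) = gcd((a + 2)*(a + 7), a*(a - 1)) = 1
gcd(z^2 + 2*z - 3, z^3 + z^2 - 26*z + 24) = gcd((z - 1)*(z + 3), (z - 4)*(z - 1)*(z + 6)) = z - 1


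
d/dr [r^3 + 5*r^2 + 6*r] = 3*r^2 + 10*r + 6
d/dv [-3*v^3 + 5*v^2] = v*(10 - 9*v)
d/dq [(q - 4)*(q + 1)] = 2*q - 3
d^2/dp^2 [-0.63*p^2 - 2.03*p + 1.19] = -1.26000000000000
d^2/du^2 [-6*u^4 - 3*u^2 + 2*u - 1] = -72*u^2 - 6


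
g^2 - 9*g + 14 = (g - 7)*(g - 2)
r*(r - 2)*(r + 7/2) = r^3 + 3*r^2/2 - 7*r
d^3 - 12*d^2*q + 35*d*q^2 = d*(d - 7*q)*(d - 5*q)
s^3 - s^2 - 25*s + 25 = (s - 5)*(s - 1)*(s + 5)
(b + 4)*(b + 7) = b^2 + 11*b + 28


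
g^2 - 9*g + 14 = (g - 7)*(g - 2)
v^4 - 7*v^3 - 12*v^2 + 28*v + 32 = (v - 8)*(v - 2)*(v + 1)*(v + 2)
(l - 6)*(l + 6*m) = l^2 + 6*l*m - 6*l - 36*m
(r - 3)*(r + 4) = r^2 + r - 12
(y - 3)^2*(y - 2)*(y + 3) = y^4 - 5*y^3 - 3*y^2 + 45*y - 54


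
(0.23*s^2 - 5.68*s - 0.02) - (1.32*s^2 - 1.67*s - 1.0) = -1.09*s^2 - 4.01*s + 0.98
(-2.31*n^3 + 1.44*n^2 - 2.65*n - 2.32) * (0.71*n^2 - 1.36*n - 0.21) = -1.6401*n^5 + 4.164*n^4 - 3.3548*n^3 + 1.6544*n^2 + 3.7117*n + 0.4872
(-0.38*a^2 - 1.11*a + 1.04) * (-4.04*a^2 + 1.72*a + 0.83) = 1.5352*a^4 + 3.8308*a^3 - 6.4262*a^2 + 0.8675*a + 0.8632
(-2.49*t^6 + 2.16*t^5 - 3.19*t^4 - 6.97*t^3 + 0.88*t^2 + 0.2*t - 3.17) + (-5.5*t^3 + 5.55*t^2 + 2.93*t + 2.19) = -2.49*t^6 + 2.16*t^5 - 3.19*t^4 - 12.47*t^3 + 6.43*t^2 + 3.13*t - 0.98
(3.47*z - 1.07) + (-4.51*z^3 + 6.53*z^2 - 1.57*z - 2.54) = -4.51*z^3 + 6.53*z^2 + 1.9*z - 3.61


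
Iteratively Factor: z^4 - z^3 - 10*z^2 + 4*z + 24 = (z + 2)*(z^3 - 3*z^2 - 4*z + 12) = (z - 3)*(z + 2)*(z^2 - 4) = (z - 3)*(z - 2)*(z + 2)*(z + 2)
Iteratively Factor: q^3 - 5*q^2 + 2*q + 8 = (q - 4)*(q^2 - q - 2) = (q - 4)*(q - 2)*(q + 1)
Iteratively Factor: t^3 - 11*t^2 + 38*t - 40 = (t - 2)*(t^2 - 9*t + 20) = (t - 4)*(t - 2)*(t - 5)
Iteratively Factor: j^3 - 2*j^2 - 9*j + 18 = (j + 3)*(j^2 - 5*j + 6) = (j - 2)*(j + 3)*(j - 3)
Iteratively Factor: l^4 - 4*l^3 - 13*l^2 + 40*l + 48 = (l + 3)*(l^3 - 7*l^2 + 8*l + 16) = (l + 1)*(l + 3)*(l^2 - 8*l + 16) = (l - 4)*(l + 1)*(l + 3)*(l - 4)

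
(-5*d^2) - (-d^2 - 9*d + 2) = -4*d^2 + 9*d - 2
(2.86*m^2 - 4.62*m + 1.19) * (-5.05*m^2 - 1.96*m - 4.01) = -14.443*m^4 + 17.7254*m^3 - 8.4229*m^2 + 16.1938*m - 4.7719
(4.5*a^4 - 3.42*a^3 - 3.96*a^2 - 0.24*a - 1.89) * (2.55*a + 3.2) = 11.475*a^5 + 5.679*a^4 - 21.042*a^3 - 13.284*a^2 - 5.5875*a - 6.048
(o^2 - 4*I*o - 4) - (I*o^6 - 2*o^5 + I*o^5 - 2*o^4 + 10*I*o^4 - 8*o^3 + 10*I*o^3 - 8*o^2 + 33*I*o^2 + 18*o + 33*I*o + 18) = -I*o^6 + 2*o^5 - I*o^5 + 2*o^4 - 10*I*o^4 + 8*o^3 - 10*I*o^3 + 9*o^2 - 33*I*o^2 - 18*o - 37*I*o - 22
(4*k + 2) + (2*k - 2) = 6*k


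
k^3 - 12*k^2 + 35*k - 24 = (k - 8)*(k - 3)*(k - 1)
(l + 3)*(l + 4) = l^2 + 7*l + 12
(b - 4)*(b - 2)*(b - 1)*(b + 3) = b^4 - 4*b^3 - 7*b^2 + 34*b - 24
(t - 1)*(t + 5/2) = t^2 + 3*t/2 - 5/2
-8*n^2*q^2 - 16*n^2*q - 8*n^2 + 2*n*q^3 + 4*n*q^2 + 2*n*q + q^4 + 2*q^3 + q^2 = (-2*n + q)*(4*n + q)*(q + 1)^2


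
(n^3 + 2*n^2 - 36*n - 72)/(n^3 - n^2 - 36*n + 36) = (n + 2)/(n - 1)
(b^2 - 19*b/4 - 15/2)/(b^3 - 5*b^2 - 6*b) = (b + 5/4)/(b*(b + 1))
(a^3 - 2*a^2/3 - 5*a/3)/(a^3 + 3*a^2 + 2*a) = (a - 5/3)/(a + 2)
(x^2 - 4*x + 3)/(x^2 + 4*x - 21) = (x - 1)/(x + 7)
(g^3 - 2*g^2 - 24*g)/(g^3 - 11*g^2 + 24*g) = (g^2 - 2*g - 24)/(g^2 - 11*g + 24)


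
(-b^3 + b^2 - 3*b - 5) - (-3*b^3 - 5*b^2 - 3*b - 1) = 2*b^3 + 6*b^2 - 4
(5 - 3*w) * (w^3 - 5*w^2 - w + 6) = -3*w^4 + 20*w^3 - 22*w^2 - 23*w + 30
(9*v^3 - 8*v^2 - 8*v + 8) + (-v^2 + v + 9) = 9*v^3 - 9*v^2 - 7*v + 17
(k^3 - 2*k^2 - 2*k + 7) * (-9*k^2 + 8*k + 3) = -9*k^5 + 26*k^4 + 5*k^3 - 85*k^2 + 50*k + 21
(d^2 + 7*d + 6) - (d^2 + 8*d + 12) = -d - 6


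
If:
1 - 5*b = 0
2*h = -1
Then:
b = 1/5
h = -1/2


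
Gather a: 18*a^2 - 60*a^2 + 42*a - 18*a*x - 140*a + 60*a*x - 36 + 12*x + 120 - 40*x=-42*a^2 + a*(42*x - 98) - 28*x + 84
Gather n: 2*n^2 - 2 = 2*n^2 - 2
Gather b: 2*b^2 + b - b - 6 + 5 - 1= 2*b^2 - 2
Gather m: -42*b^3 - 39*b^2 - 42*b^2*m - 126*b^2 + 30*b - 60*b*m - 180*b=-42*b^3 - 165*b^2 - 150*b + m*(-42*b^2 - 60*b)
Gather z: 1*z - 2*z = -z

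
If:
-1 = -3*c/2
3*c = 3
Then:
No Solution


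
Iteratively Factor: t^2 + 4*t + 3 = (t + 1)*(t + 3)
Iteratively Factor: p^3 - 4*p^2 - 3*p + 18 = (p - 3)*(p^2 - p - 6) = (p - 3)*(p + 2)*(p - 3)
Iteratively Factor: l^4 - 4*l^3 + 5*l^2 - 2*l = (l)*(l^3 - 4*l^2 + 5*l - 2) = l*(l - 1)*(l^2 - 3*l + 2) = l*(l - 2)*(l - 1)*(l - 1)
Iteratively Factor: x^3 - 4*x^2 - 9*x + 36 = (x - 3)*(x^2 - x - 12) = (x - 3)*(x + 3)*(x - 4)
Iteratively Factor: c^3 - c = (c + 1)*(c^2 - c) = c*(c + 1)*(c - 1)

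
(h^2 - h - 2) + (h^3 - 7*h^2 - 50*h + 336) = h^3 - 6*h^2 - 51*h + 334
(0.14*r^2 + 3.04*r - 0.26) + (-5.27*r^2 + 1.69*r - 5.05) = -5.13*r^2 + 4.73*r - 5.31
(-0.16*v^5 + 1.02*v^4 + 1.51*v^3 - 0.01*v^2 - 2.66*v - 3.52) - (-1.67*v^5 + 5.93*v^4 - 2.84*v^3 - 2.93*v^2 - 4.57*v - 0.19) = 1.51*v^5 - 4.91*v^4 + 4.35*v^3 + 2.92*v^2 + 1.91*v - 3.33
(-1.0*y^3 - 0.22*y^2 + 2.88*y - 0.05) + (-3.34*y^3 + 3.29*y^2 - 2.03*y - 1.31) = -4.34*y^3 + 3.07*y^2 + 0.85*y - 1.36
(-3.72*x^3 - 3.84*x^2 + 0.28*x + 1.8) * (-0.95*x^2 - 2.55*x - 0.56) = 3.534*x^5 + 13.134*x^4 + 11.6092*x^3 - 0.2736*x^2 - 4.7468*x - 1.008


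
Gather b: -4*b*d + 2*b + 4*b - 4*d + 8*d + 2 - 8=b*(6 - 4*d) + 4*d - 6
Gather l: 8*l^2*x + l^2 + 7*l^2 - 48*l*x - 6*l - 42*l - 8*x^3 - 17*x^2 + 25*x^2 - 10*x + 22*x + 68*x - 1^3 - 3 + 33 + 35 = l^2*(8*x + 8) + l*(-48*x - 48) - 8*x^3 + 8*x^2 + 80*x + 64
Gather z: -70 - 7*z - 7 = -7*z - 77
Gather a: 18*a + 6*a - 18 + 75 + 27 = 24*a + 84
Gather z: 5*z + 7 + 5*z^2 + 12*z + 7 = 5*z^2 + 17*z + 14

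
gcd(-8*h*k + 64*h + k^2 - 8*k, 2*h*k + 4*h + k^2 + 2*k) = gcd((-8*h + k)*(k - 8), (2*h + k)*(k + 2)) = 1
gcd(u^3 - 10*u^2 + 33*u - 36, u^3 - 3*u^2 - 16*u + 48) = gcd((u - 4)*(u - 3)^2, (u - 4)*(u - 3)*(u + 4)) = u^2 - 7*u + 12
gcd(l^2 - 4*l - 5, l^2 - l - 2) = l + 1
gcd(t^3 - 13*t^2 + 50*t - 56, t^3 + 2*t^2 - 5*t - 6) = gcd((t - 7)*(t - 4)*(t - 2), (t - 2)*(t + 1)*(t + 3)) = t - 2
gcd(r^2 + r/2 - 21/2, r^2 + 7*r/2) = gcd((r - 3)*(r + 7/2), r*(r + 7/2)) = r + 7/2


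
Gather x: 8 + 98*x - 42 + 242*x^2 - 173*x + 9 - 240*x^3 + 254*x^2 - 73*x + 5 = -240*x^3 + 496*x^2 - 148*x - 20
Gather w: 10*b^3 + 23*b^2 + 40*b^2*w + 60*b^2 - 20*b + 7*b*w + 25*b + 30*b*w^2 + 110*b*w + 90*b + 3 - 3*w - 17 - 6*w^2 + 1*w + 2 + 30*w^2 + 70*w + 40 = 10*b^3 + 83*b^2 + 95*b + w^2*(30*b + 24) + w*(40*b^2 + 117*b + 68) + 28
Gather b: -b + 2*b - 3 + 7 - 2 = b + 2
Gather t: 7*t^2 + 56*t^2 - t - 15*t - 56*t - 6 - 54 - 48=63*t^2 - 72*t - 108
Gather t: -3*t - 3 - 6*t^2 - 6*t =-6*t^2 - 9*t - 3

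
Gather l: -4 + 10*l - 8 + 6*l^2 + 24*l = 6*l^2 + 34*l - 12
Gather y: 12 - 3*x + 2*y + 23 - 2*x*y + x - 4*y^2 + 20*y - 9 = -2*x - 4*y^2 + y*(22 - 2*x) + 26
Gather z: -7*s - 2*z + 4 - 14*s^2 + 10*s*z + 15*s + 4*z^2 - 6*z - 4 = -14*s^2 + 8*s + 4*z^2 + z*(10*s - 8)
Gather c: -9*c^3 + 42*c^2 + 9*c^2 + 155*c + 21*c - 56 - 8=-9*c^3 + 51*c^2 + 176*c - 64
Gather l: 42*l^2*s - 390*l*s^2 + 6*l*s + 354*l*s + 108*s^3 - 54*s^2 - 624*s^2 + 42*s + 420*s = 42*l^2*s + l*(-390*s^2 + 360*s) + 108*s^3 - 678*s^2 + 462*s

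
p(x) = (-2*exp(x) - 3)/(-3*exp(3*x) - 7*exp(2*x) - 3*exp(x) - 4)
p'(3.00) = 0.00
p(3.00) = 0.00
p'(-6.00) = 0.00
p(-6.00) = 0.75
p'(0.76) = -0.16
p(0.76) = 0.10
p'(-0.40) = -0.34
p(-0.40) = 0.43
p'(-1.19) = -0.17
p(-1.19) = 0.64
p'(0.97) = -0.12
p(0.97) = 0.07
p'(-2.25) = -0.03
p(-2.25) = 0.73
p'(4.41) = -0.00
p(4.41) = 0.00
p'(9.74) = -0.00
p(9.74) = 0.00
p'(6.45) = -0.00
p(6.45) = 0.00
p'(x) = (-2*exp(x) - 3)*(9*exp(3*x) + 14*exp(2*x) + 3*exp(x))/(-3*exp(3*x) - 7*exp(2*x) - 3*exp(x) - 4)^2 - 2*exp(x)/(-3*exp(3*x) - 7*exp(2*x) - 3*exp(x) - 4)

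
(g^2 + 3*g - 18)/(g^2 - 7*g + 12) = (g + 6)/(g - 4)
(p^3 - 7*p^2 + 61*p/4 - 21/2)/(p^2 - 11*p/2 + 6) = (p^2 - 11*p/2 + 7)/(p - 4)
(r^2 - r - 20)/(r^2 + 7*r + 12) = (r - 5)/(r + 3)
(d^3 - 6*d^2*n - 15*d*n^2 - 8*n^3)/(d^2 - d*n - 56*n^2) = (d^2 + 2*d*n + n^2)/(d + 7*n)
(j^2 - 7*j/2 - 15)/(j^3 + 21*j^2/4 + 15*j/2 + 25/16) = 8*(j - 6)/(8*j^2 + 22*j + 5)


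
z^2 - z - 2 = (z - 2)*(z + 1)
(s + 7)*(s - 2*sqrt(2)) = s^2 - 2*sqrt(2)*s + 7*s - 14*sqrt(2)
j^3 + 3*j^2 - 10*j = j*(j - 2)*(j + 5)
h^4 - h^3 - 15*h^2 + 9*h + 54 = (h - 3)^2*(h + 2)*(h + 3)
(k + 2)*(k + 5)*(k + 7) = k^3 + 14*k^2 + 59*k + 70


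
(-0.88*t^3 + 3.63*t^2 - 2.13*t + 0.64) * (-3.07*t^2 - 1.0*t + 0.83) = 2.7016*t^5 - 10.2641*t^4 + 2.1787*t^3 + 3.1781*t^2 - 2.4079*t + 0.5312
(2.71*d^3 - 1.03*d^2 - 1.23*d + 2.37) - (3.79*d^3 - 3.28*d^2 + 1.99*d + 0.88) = -1.08*d^3 + 2.25*d^2 - 3.22*d + 1.49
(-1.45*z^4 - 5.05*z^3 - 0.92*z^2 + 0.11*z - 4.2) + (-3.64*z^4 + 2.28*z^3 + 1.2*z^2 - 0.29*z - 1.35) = -5.09*z^4 - 2.77*z^3 + 0.28*z^2 - 0.18*z - 5.55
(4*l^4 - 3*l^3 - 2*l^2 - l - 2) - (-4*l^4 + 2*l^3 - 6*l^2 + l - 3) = 8*l^4 - 5*l^3 + 4*l^2 - 2*l + 1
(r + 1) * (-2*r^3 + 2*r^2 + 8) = -2*r^4 + 2*r^2 + 8*r + 8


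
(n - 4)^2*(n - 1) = n^3 - 9*n^2 + 24*n - 16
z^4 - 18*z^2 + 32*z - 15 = (z - 3)*(z - 1)^2*(z + 5)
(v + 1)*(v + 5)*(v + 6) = v^3 + 12*v^2 + 41*v + 30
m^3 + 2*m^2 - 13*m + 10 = (m - 2)*(m - 1)*(m + 5)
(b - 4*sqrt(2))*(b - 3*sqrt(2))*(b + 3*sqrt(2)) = b^3 - 4*sqrt(2)*b^2 - 18*b + 72*sqrt(2)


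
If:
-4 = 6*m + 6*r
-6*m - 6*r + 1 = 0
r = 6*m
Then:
No Solution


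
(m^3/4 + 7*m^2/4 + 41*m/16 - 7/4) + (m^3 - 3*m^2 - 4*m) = 5*m^3/4 - 5*m^2/4 - 23*m/16 - 7/4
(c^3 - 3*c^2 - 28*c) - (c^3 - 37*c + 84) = -3*c^2 + 9*c - 84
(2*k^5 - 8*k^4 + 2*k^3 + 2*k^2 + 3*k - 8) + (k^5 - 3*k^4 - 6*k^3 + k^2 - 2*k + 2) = 3*k^5 - 11*k^4 - 4*k^3 + 3*k^2 + k - 6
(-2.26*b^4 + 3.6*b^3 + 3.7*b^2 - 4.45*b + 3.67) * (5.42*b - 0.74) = -12.2492*b^5 + 21.1844*b^4 + 17.39*b^3 - 26.857*b^2 + 23.1844*b - 2.7158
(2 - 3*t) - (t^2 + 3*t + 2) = -t^2 - 6*t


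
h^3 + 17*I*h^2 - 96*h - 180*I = (h + 5*I)*(h + 6*I)^2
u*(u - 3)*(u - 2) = u^3 - 5*u^2 + 6*u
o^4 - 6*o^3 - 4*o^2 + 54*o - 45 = (o - 5)*(o - 3)*(o - 1)*(o + 3)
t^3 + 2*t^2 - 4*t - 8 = (t - 2)*(t + 2)^2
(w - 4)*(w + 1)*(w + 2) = w^3 - w^2 - 10*w - 8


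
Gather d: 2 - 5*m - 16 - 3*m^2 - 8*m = -3*m^2 - 13*m - 14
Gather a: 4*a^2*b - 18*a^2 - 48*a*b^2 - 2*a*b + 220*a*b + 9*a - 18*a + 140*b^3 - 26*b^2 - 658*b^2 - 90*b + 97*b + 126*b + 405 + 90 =a^2*(4*b - 18) + a*(-48*b^2 + 218*b - 9) + 140*b^3 - 684*b^2 + 133*b + 495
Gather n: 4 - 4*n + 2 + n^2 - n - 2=n^2 - 5*n + 4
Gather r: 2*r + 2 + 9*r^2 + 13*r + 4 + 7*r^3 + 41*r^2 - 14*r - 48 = 7*r^3 + 50*r^2 + r - 42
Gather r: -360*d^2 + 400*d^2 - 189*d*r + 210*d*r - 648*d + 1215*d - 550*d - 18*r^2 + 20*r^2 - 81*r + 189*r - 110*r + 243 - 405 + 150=40*d^2 + 17*d + 2*r^2 + r*(21*d - 2) - 12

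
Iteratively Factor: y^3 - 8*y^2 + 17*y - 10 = (y - 5)*(y^2 - 3*y + 2) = (y - 5)*(y - 2)*(y - 1)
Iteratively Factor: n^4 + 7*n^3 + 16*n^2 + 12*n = (n)*(n^3 + 7*n^2 + 16*n + 12) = n*(n + 2)*(n^2 + 5*n + 6) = n*(n + 2)^2*(n + 3)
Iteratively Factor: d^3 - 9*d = (d + 3)*(d^2 - 3*d) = (d - 3)*(d + 3)*(d)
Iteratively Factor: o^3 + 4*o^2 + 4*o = (o)*(o^2 + 4*o + 4) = o*(o + 2)*(o + 2)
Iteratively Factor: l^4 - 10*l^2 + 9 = (l - 3)*(l^3 + 3*l^2 - l - 3) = (l - 3)*(l + 3)*(l^2 - 1) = (l - 3)*(l + 1)*(l + 3)*(l - 1)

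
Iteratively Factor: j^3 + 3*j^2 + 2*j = (j + 2)*(j^2 + j) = (j + 1)*(j + 2)*(j)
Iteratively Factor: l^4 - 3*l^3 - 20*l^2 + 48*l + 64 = (l + 1)*(l^3 - 4*l^2 - 16*l + 64) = (l - 4)*(l + 1)*(l^2 - 16) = (l - 4)*(l + 1)*(l + 4)*(l - 4)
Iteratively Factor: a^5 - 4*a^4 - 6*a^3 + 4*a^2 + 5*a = (a + 1)*(a^4 - 5*a^3 - a^2 + 5*a) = (a - 1)*(a + 1)*(a^3 - 4*a^2 - 5*a) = (a - 1)*(a + 1)^2*(a^2 - 5*a) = a*(a - 1)*(a + 1)^2*(a - 5)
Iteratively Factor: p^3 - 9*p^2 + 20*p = (p)*(p^2 - 9*p + 20) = p*(p - 5)*(p - 4)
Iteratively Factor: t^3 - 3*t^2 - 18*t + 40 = (t - 5)*(t^2 + 2*t - 8) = (t - 5)*(t + 4)*(t - 2)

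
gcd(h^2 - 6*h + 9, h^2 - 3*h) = h - 3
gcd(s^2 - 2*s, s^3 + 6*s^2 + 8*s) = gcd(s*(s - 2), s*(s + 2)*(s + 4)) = s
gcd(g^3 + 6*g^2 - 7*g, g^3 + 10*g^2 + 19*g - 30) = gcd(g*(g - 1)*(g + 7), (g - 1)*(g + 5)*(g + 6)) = g - 1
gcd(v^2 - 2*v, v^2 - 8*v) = v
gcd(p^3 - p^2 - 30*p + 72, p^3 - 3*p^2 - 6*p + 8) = p - 4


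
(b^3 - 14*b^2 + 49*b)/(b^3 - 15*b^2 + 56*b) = (b - 7)/(b - 8)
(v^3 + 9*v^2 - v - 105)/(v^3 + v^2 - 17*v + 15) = (v + 7)/(v - 1)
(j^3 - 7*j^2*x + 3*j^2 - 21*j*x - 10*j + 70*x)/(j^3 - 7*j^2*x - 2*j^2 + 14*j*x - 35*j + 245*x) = (j - 2)/(j - 7)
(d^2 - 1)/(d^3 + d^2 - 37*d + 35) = (d + 1)/(d^2 + 2*d - 35)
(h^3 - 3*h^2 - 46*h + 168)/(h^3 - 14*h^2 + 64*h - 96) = (h + 7)/(h - 4)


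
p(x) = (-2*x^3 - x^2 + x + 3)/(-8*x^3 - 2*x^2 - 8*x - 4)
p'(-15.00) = 0.00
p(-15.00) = 0.24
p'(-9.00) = 0.00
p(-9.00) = 0.24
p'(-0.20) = 3.40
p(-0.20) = -1.15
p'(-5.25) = -0.01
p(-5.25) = 0.23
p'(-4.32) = -0.01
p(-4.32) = 0.22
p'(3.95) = 0.01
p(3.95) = 0.24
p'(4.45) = 0.01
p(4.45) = 0.24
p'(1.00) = 0.39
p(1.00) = -0.05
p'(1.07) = 0.36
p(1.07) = -0.02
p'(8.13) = 0.00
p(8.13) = 0.25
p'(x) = (-6*x^2 - 2*x + 1)/(-8*x^3 - 2*x^2 - 8*x - 4) + (24*x^2 + 4*x + 8)*(-2*x^3 - x^2 + x + 3)/(-8*x^3 - 2*x^2 - 8*x - 4)^2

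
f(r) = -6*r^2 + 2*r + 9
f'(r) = 2 - 12*r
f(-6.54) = -260.71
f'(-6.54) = 80.48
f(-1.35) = -4.64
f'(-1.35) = 18.20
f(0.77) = 6.98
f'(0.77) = -7.24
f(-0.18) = 8.45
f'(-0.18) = 4.16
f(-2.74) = -41.53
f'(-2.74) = 34.88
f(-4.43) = -117.61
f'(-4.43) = 55.16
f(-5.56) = -187.60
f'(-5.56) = 68.72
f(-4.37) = -114.32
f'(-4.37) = 54.44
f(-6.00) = -219.00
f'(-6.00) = 74.00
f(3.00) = -39.00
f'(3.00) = -34.00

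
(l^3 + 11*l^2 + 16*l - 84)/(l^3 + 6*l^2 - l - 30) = (l^2 + 13*l + 42)/(l^2 + 8*l + 15)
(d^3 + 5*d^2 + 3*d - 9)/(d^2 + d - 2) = (d^2 + 6*d + 9)/(d + 2)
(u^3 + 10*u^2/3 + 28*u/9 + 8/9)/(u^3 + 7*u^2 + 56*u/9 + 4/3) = (3*u^2 + 8*u + 4)/(3*u^2 + 19*u + 6)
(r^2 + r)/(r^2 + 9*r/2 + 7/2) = 2*r/(2*r + 7)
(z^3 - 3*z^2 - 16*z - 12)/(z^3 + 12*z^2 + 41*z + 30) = (z^2 - 4*z - 12)/(z^2 + 11*z + 30)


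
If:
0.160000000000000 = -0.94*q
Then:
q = -0.17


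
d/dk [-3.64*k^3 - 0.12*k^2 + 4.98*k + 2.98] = -10.92*k^2 - 0.24*k + 4.98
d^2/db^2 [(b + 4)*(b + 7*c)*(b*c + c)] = 2*c*(3*b + 7*c + 5)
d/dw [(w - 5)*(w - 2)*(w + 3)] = 3*w^2 - 8*w - 11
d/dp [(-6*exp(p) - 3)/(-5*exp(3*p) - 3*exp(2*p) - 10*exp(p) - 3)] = 3*(-(2*exp(p) + 1)*(15*exp(2*p) + 6*exp(p) + 10) + 10*exp(3*p) + 6*exp(2*p) + 20*exp(p) + 6)*exp(p)/(5*exp(3*p) + 3*exp(2*p) + 10*exp(p) + 3)^2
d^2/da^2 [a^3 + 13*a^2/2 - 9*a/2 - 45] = 6*a + 13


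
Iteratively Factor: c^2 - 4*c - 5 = (c - 5)*(c + 1)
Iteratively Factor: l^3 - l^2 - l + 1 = (l - 1)*(l^2 - 1) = (l - 1)*(l + 1)*(l - 1)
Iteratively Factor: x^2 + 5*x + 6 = (x + 2)*(x + 3)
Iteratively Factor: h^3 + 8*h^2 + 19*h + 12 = (h + 4)*(h^2 + 4*h + 3) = (h + 1)*(h + 4)*(h + 3)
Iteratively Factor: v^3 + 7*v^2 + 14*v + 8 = (v + 1)*(v^2 + 6*v + 8) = (v + 1)*(v + 2)*(v + 4)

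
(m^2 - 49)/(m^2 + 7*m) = (m - 7)/m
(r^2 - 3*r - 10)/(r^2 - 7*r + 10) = (r + 2)/(r - 2)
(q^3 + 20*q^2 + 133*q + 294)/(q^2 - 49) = (q^2 + 13*q + 42)/(q - 7)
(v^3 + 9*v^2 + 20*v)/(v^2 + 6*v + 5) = v*(v + 4)/(v + 1)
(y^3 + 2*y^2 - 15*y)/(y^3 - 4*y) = (y^2 + 2*y - 15)/(y^2 - 4)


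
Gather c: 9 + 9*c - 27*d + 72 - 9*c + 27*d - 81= 0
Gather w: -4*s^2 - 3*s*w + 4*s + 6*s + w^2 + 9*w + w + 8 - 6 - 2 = -4*s^2 + 10*s + w^2 + w*(10 - 3*s)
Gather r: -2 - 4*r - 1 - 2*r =-6*r - 3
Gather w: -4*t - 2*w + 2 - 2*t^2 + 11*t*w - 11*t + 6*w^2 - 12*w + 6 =-2*t^2 - 15*t + 6*w^2 + w*(11*t - 14) + 8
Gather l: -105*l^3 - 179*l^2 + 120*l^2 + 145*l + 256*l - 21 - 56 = -105*l^3 - 59*l^2 + 401*l - 77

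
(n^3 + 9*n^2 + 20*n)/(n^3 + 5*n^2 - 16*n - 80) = n/(n - 4)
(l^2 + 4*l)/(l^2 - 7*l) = (l + 4)/(l - 7)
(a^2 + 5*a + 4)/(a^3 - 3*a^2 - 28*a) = (a + 1)/(a*(a - 7))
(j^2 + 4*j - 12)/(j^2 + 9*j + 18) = (j - 2)/(j + 3)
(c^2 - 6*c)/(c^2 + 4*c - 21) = c*(c - 6)/(c^2 + 4*c - 21)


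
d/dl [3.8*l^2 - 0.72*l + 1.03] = 7.6*l - 0.72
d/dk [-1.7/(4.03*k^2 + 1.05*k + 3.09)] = (13.702*k + 1.785)/(4.03*k^2 + 1.05*k + 3.09)^2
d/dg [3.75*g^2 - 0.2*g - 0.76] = 7.5*g - 0.2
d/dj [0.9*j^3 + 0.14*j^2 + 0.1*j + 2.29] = 2.7*j^2 + 0.28*j + 0.1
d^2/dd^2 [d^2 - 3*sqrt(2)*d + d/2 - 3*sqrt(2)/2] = 2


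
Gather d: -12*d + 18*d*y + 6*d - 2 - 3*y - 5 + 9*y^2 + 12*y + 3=d*(18*y - 6) + 9*y^2 + 9*y - 4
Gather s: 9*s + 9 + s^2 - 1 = s^2 + 9*s + 8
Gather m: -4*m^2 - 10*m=-4*m^2 - 10*m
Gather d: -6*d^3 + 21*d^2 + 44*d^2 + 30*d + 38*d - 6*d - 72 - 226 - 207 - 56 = -6*d^3 + 65*d^2 + 62*d - 561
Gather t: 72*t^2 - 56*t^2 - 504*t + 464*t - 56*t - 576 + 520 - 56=16*t^2 - 96*t - 112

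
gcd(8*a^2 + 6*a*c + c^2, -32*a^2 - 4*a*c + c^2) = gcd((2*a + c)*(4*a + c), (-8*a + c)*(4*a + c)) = 4*a + c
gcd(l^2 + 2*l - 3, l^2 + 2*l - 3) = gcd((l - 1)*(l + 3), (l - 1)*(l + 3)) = l^2 + 2*l - 3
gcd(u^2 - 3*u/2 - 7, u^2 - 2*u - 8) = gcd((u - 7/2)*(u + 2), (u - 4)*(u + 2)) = u + 2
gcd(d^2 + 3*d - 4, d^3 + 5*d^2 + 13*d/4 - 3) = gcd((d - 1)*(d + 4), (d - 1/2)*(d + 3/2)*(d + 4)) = d + 4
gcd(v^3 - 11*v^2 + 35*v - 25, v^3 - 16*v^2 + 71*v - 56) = v - 1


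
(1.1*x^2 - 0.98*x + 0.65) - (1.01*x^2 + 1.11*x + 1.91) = 0.0900000000000001*x^2 - 2.09*x - 1.26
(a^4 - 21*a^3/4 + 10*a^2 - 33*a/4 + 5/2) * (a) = a^5 - 21*a^4/4 + 10*a^3 - 33*a^2/4 + 5*a/2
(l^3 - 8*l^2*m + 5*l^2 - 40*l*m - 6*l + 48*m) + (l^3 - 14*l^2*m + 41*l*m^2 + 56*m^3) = 2*l^3 - 22*l^2*m + 5*l^2 + 41*l*m^2 - 40*l*m - 6*l + 56*m^3 + 48*m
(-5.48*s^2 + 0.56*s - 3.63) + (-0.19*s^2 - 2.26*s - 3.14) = -5.67*s^2 - 1.7*s - 6.77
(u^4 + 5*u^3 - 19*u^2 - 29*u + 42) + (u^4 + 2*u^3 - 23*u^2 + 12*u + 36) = 2*u^4 + 7*u^3 - 42*u^2 - 17*u + 78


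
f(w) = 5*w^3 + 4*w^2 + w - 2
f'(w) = 15*w^2 + 8*w + 1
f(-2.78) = -81.29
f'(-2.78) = 94.69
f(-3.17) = -124.25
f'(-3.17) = 126.37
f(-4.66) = -425.77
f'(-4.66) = 289.45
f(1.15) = 12.04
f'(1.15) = 30.04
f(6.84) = 1792.05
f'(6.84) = 757.50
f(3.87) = 351.58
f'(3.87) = 256.61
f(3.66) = 300.38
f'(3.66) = 231.21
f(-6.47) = -1195.23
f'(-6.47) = 577.15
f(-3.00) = -104.00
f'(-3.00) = 112.00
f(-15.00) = -15992.00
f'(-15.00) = 3256.00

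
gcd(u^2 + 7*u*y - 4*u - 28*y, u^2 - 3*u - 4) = u - 4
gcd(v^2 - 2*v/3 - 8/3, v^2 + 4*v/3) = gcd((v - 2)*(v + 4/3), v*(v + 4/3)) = v + 4/3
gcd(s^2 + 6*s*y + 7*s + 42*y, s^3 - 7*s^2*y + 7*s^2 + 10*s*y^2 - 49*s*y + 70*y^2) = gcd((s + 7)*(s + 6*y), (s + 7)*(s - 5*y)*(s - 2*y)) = s + 7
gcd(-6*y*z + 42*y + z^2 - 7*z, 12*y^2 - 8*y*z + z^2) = 6*y - z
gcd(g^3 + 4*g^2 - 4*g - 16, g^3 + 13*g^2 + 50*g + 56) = g^2 + 6*g + 8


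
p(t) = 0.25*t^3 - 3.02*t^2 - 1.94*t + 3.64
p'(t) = 0.75*t^2 - 6.04*t - 1.94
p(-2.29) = -10.76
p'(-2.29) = 15.82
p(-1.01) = 2.26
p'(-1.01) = 4.93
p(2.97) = -22.21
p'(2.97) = -13.26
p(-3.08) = -26.34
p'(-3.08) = 23.78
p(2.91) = -21.42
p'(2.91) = -13.17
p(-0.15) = 3.86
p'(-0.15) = -1.02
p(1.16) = -2.28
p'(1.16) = -7.94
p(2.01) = -10.43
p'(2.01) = -11.05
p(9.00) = -76.19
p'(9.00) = 4.45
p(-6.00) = -147.44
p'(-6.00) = 61.30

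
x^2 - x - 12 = (x - 4)*(x + 3)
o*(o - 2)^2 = o^3 - 4*o^2 + 4*o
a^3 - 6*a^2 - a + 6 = (a - 6)*(a - 1)*(a + 1)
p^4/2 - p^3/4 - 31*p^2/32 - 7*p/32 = p*(p/2 + 1/2)*(p - 7/4)*(p + 1/4)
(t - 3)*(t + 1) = t^2 - 2*t - 3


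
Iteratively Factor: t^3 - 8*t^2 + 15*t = (t - 5)*(t^2 - 3*t) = t*(t - 5)*(t - 3)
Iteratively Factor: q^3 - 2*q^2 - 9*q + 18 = (q + 3)*(q^2 - 5*q + 6) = (q - 2)*(q + 3)*(q - 3)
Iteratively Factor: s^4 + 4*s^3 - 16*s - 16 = (s - 2)*(s^3 + 6*s^2 + 12*s + 8) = (s - 2)*(s + 2)*(s^2 + 4*s + 4) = (s - 2)*(s + 2)^2*(s + 2)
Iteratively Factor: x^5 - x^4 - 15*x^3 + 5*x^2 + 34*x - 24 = (x - 1)*(x^4 - 15*x^2 - 10*x + 24) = (x - 1)*(x + 2)*(x^3 - 2*x^2 - 11*x + 12) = (x - 1)^2*(x + 2)*(x^2 - x - 12) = (x - 1)^2*(x + 2)*(x + 3)*(x - 4)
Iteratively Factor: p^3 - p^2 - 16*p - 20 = (p - 5)*(p^2 + 4*p + 4) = (p - 5)*(p + 2)*(p + 2)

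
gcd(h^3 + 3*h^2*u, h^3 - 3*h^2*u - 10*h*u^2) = h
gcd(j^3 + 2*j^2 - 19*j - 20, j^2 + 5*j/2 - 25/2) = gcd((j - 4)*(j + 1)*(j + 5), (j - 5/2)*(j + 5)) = j + 5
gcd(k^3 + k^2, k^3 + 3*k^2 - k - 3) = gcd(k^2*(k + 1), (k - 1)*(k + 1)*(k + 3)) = k + 1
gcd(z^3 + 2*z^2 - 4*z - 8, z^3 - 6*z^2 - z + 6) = 1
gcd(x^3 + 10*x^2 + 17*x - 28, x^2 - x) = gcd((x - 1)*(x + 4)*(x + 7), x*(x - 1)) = x - 1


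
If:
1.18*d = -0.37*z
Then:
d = -0.313559322033898*z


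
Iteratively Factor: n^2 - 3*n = (n - 3)*(n)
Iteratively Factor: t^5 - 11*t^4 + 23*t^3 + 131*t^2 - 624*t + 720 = (t - 3)*(t^4 - 8*t^3 - t^2 + 128*t - 240) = (t - 3)^2*(t^3 - 5*t^2 - 16*t + 80) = (t - 5)*(t - 3)^2*(t^2 - 16) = (t - 5)*(t - 4)*(t - 3)^2*(t + 4)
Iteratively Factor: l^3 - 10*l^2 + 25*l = (l - 5)*(l^2 - 5*l) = l*(l - 5)*(l - 5)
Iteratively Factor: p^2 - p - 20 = (p + 4)*(p - 5)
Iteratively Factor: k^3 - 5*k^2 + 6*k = (k - 3)*(k^2 - 2*k) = k*(k - 3)*(k - 2)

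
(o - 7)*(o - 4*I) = o^2 - 7*o - 4*I*o + 28*I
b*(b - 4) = b^2 - 4*b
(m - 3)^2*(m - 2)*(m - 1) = m^4 - 9*m^3 + 29*m^2 - 39*m + 18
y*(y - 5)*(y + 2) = y^3 - 3*y^2 - 10*y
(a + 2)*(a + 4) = a^2 + 6*a + 8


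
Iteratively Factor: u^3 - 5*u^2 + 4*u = (u)*(u^2 - 5*u + 4) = u*(u - 4)*(u - 1)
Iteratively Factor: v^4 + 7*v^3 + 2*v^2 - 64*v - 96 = (v + 4)*(v^3 + 3*v^2 - 10*v - 24) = (v + 4)^2*(v^2 - v - 6) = (v - 3)*(v + 4)^2*(v + 2)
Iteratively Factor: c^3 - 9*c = (c)*(c^2 - 9) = c*(c - 3)*(c + 3)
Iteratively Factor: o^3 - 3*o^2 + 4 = (o - 2)*(o^2 - o - 2) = (o - 2)^2*(o + 1)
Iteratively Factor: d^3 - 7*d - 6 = (d + 2)*(d^2 - 2*d - 3) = (d + 1)*(d + 2)*(d - 3)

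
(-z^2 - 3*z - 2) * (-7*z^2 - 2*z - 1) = 7*z^4 + 23*z^3 + 21*z^2 + 7*z + 2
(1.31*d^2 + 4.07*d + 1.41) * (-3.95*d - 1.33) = -5.1745*d^3 - 17.8188*d^2 - 10.9826*d - 1.8753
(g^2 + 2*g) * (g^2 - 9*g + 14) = g^4 - 7*g^3 - 4*g^2 + 28*g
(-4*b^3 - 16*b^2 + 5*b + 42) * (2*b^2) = -8*b^5 - 32*b^4 + 10*b^3 + 84*b^2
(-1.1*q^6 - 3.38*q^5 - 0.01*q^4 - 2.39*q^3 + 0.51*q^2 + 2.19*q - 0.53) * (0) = 0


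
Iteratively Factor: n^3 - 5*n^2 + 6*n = (n - 3)*(n^2 - 2*n) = (n - 3)*(n - 2)*(n)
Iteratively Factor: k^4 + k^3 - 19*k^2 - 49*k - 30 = (k - 5)*(k^3 + 6*k^2 + 11*k + 6) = (k - 5)*(k + 1)*(k^2 + 5*k + 6) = (k - 5)*(k + 1)*(k + 2)*(k + 3)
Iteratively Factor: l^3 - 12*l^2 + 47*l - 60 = (l - 4)*(l^2 - 8*l + 15) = (l - 5)*(l - 4)*(l - 3)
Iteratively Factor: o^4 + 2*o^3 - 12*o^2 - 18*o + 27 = (o - 1)*(o^3 + 3*o^2 - 9*o - 27) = (o - 1)*(o + 3)*(o^2 - 9) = (o - 3)*(o - 1)*(o + 3)*(o + 3)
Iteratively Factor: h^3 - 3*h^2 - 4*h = (h - 4)*(h^2 + h) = h*(h - 4)*(h + 1)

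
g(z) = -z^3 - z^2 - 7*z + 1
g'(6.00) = -127.00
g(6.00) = -293.00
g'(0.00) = -7.00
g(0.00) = 1.00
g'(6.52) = -147.57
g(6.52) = -364.32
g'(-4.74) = -64.92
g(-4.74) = 118.21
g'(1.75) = -19.69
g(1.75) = -19.67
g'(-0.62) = -6.91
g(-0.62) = 5.19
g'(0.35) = -8.07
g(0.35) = -1.62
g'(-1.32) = -9.59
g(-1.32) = 10.80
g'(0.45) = -8.51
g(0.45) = -2.44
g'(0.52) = -8.85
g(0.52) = -3.05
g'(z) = -3*z^2 - 2*z - 7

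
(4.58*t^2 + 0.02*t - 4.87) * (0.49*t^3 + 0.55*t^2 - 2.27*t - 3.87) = 2.2442*t^5 + 2.5288*t^4 - 12.7719*t^3 - 20.4485*t^2 + 10.9775*t + 18.8469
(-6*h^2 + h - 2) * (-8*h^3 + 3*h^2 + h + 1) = 48*h^5 - 26*h^4 + 13*h^3 - 11*h^2 - h - 2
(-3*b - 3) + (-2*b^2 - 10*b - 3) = -2*b^2 - 13*b - 6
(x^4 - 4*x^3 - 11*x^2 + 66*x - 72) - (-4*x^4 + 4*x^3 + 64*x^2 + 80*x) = 5*x^4 - 8*x^3 - 75*x^2 - 14*x - 72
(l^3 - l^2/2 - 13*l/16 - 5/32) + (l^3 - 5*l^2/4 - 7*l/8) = 2*l^3 - 7*l^2/4 - 27*l/16 - 5/32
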